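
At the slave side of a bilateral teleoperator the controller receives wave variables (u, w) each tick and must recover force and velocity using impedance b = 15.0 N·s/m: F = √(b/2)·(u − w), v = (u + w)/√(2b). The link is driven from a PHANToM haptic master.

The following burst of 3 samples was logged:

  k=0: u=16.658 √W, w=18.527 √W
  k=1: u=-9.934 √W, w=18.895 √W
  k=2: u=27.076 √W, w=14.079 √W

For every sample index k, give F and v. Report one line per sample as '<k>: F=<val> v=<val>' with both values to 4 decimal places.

k=0: u−w=-1.8690, u+w=35.1850; √(b/2)=2.7386, √(2b)=5.4772; F=2.7386×(-1.869)=-5.1185, v=35.1850/5.4772=6.4239
k=1: u−w=-28.8290, u+w=8.9610; √(b/2)=2.7386, √(2b)=5.4772; F=2.7386×(-28.829)=-78.9515, v=8.9610/5.4772=1.6360
k=2: u−w=12.9970, u+w=41.1550; √(b/2)=2.7386, √(2b)=5.4772; F=2.7386×12.997=35.5938, v=41.1550/5.4772=7.5138

0: F=-5.1185 v=6.4239
1: F=-78.9515 v=1.6360
2: F=35.5938 v=7.5138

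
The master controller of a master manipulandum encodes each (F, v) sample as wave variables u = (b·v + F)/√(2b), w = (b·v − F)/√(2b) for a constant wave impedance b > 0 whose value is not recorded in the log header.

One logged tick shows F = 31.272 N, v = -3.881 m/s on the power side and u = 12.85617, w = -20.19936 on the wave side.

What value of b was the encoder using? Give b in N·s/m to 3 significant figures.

u + w = -7.34319;  u + w = √(2b)·v, so √(2b) = -7.34319/(-3.881) = 1.89209.
b = (√(2b))²/2 = 3.57999/2 = 1.79000.
(Check via u − w = 2F/√(2b): u − w = 33.05553, 2F/√(2b) = 33.05556.)

b = 1.79 N·s/m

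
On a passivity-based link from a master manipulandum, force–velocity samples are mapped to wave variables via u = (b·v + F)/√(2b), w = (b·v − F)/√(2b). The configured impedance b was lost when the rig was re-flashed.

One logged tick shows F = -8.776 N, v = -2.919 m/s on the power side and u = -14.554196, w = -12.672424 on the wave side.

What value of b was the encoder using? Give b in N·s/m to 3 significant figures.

b = 43.5 N·s/m

u + w = -27.226620;  u + w = √(2b)·v, so √(2b) = -27.226620/(-2.919) = 9.327379.
b = (√(2b))²/2 = 87.000003/2 = 43.500002.
(Check via u − w = 2F/√(2b): u − w = -1.881772, 2F/√(2b) = -1.881772.)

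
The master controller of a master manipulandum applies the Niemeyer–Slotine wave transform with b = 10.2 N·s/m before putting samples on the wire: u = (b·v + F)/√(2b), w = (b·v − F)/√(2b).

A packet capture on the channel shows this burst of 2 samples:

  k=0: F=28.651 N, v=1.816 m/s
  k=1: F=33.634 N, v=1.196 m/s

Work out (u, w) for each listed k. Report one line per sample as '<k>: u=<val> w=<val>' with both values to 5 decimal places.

0: u=10.44454 w=-2.24233
1: u=10.14764 w=-4.74574

k=0: b·v=10.2×1.816=18.52320; √(2b)=4.51664; u=(18.52320+28.651)/4.51664=10.44454, w=(18.52320−28.651)/4.51664=-2.24233
k=1: b·v=10.2×1.196=12.19920; √(2b)=4.51664; u=(12.19920+33.634)/4.51664=10.14764, w=(12.19920−33.634)/4.51664=-4.74574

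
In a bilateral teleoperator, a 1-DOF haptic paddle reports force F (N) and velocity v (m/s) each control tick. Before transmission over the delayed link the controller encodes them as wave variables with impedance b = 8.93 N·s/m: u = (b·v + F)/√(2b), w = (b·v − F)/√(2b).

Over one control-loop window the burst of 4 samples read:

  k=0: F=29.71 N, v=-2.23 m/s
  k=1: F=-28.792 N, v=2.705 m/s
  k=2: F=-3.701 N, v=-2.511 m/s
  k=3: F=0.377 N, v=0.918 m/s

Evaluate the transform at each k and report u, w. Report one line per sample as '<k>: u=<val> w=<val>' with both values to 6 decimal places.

k=0: b·v=8.93×(-2.23)=-19.913900; √(2b)=4.226109; u=(-19.913900+29.71)/4.226109=2.317995, w=(-19.913900−29.71)/4.226109=-11.742219
k=1: b·v=8.93×2.705=24.155650; √(2b)=4.226109; u=(24.155650+(-28.792))/4.226109=-1.097073, w=(24.155650−(-28.792))/4.226109=12.528699
k=2: b·v=8.93×(-2.511)=-22.423230; √(2b)=4.226109; u=(-22.423230+(-3.701))/4.226109=-6.181627, w=(-22.423230−(-3.701))/4.226109=-4.430134
k=3: b·v=8.93×0.918=8.197740; √(2b)=4.226109; u=(8.197740+0.377)/4.226109=2.028992, w=(8.197740−0.377)/4.226109=1.850577

0: u=2.317995 w=-11.742219
1: u=-1.097073 w=12.528699
2: u=-6.181627 w=-4.430134
3: u=2.028992 w=1.850577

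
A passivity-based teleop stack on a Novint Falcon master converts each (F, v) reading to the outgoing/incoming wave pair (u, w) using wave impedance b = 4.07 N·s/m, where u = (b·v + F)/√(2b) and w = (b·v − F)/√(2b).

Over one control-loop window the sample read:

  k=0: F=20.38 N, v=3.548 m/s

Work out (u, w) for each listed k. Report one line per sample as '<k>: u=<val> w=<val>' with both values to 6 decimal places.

k=0: b·v=4.07×3.548=14.440360; √(2b)=2.853069; u=(14.440360+20.38)/2.853069=12.204530, w=(14.440360−20.38)/2.853069=-2.081843

0: u=12.204530 w=-2.081843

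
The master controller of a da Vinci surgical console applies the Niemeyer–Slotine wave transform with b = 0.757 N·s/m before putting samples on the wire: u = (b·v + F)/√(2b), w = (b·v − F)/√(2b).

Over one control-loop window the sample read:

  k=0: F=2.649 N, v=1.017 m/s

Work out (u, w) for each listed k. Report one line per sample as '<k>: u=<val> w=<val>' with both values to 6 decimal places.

0: u=2.778558 w=-1.527194

k=0: b·v=0.757×1.017=0.769869; √(2b)=1.230447; u=(0.769869+2.649)/1.230447=2.778558, w=(0.769869−2.649)/1.230447=-1.527194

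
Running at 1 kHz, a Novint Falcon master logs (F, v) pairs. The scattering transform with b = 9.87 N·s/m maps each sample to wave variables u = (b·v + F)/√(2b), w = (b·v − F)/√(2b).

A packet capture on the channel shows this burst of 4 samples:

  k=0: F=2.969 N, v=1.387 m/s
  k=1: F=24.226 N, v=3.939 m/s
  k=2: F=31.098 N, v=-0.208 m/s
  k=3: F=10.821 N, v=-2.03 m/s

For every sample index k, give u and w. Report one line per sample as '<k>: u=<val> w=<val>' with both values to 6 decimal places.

k=0: b·v=9.87×1.387=13.689690; √(2b)=4.442972; u=(13.689690+2.969)/4.442972=3.749447, w=(13.689690−2.969)/4.442972=2.412955
k=1: b·v=9.87×3.939=38.877930; √(2b)=4.442972; u=(38.877930+24.226)/4.442972=14.203090, w=(38.877930−24.226)/4.442972=3.297777
k=2: b·v=9.87×(-0.208)=-2.052960; √(2b)=4.442972; u=(-2.052960+31.098)/4.442972=6.537300, w=(-2.052960−31.098)/4.442972=-7.461438
k=3: b·v=9.87×(-2.03)=-20.036100; √(2b)=4.442972; u=(-20.036100+10.821)/4.442972=-2.074085, w=(-20.036100−10.821)/4.442972=-6.945148

0: u=3.749447 w=2.412955
1: u=14.203090 w=3.297777
2: u=6.537300 w=-7.461438
3: u=-2.074085 w=-6.945148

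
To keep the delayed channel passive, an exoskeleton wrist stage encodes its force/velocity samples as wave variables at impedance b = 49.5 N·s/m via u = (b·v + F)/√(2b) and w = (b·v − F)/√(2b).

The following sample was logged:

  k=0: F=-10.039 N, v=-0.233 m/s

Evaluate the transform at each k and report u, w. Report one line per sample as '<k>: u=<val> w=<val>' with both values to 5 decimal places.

0: u=-2.16812 w=-0.15020

k=0: b·v=49.5×(-0.233)=-11.53350; √(2b)=9.94987; u=(-11.53350+(-10.039))/9.94987=-2.16812, w=(-11.53350−(-10.039))/9.94987=-0.15020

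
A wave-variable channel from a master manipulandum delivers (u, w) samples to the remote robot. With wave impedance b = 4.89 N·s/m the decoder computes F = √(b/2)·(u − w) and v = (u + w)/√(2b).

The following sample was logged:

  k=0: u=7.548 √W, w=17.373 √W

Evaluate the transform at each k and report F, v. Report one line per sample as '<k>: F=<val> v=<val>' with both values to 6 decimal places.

0: F=-15.362857 v=7.968857

k=0: u−w=-9.825000, u+w=24.921000; √(b/2)=1.563650, √(2b)=3.127299; F=1.563650×(-9.825)=-15.362857, v=24.921000/3.127299=7.968857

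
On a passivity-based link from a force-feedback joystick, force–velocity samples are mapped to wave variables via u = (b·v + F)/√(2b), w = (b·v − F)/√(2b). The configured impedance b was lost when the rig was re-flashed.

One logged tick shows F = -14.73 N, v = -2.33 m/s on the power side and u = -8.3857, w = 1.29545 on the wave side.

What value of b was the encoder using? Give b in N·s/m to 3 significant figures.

u + w = -7.09025;  u + w = √(2b)·v, so √(2b) = -7.09025/(-2.33) = 3.04303.
b = (√(2b))²/2 = 9.26001/2 = 4.63000.
(Check via u − w = 2F/√(2b): u − w = -9.68115, 2F/√(2b) = -9.68115.)

b = 4.63 N·s/m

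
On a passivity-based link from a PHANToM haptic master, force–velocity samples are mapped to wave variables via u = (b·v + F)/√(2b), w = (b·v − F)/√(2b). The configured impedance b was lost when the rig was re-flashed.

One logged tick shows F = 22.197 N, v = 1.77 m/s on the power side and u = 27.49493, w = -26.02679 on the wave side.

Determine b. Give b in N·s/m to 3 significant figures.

b = 0.344 N·s/m

u + w = 1.46814;  u + w = √(2b)·v, so √(2b) = 1.46814/1.77 = 0.82946.
b = (√(2b))²/2 = 0.68800/2 = 0.34400.
(Check via u − w = 2F/√(2b): u − w = 53.52172, 2F/√(2b) = 53.52172.)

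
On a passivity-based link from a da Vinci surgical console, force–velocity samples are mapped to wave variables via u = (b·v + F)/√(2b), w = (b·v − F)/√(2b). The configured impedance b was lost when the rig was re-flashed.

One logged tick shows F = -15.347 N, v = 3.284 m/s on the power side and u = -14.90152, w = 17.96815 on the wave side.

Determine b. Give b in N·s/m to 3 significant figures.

b = 0.436 N·s/m

u + w = 3.06663;  u + w = √(2b)·v, so √(2b) = 3.06663/3.284 = 0.93381.
b = (√(2b))²/2 = 0.87200/2 = 0.43600.
(Check via u − w = 2F/√(2b): u − w = -32.86967, 2F/√(2b) = -32.86966.)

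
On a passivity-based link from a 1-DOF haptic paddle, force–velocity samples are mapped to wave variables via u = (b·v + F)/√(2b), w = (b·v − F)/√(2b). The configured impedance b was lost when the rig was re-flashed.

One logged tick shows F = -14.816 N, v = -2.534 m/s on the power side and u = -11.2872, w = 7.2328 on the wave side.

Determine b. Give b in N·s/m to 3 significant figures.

b = 1.28 N·s/m

u + w = -4.05440;  u + w = √(2b)·v, so √(2b) = -4.05440/(-2.534) = 1.60000.
b = (√(2b))²/2 = 2.56000/2 = 1.28000.
(Check via u − w = 2F/√(2b): u − w = -18.52000, 2F/√(2b) = -18.52000.)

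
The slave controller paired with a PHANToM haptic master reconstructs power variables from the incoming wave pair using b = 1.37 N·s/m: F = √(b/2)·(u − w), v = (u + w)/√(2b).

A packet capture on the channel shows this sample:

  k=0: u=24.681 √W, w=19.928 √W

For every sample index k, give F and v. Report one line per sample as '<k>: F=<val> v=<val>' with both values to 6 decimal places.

0: F=3.933807 v=26.949282

k=0: u−w=4.753000, u+w=44.609000; √(b/2)=0.827647, √(2b)=1.655295; F=0.827647×4.753=3.933807, v=44.609000/1.655295=26.949282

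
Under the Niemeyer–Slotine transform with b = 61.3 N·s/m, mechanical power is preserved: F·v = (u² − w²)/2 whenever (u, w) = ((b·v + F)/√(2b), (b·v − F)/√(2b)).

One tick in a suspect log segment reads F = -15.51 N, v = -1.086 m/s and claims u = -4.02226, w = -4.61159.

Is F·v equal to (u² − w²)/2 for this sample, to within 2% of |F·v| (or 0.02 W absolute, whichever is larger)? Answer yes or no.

F·v = (-15.51)×(-1.086) = 16.84386 W.
(u² − w²)/2 = (16.17858 − 21.26676)/2 = -2.54409 W.
|Δ| = 19.38795;  2% of max(1, |F·v|) = 0.33688.

no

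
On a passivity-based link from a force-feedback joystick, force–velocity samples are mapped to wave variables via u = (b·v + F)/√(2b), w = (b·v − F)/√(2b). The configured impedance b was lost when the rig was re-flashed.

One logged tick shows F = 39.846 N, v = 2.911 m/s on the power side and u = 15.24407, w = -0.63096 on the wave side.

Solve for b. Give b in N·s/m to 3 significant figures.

b = 12.6 N·s/m

u + w = 14.61311;  u + w = √(2b)·v, so √(2b) = 14.61311/2.911 = 5.01996.
b = (√(2b))²/2 = 25.20002/2 = 12.60001.
(Check via u − w = 2F/√(2b): u − w = 15.87503, 2F/√(2b) = 15.87502.)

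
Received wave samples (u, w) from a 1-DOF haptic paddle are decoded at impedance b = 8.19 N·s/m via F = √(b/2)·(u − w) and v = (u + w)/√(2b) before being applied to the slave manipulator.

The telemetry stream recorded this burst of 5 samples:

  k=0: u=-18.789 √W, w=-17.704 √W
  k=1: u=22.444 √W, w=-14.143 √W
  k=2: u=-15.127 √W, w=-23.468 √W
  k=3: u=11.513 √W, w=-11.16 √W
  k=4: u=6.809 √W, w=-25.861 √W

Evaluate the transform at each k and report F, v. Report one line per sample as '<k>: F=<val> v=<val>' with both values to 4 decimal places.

k=0: u−w=-1.0850, u+w=-36.4930; √(b/2)=2.0236, √(2b)=4.0472; F=2.0236×(-1.085)=-2.1956, v=-36.4930/4.0472=-9.0168
k=1: u−w=36.5870, u+w=8.3010; √(b/2)=2.0236, √(2b)=4.0472; F=2.0236×36.587=74.0378, v=8.3010/4.0472=2.0510
k=2: u−w=8.3410, u+w=-38.5950; √(b/2)=2.0236, √(2b)=4.0472; F=2.0236×8.341=16.8789, v=-38.5950/4.0472=-9.5362
k=3: u−w=22.6730, u+w=0.3530; √(b/2)=2.0236, √(2b)=4.0472; F=2.0236×22.673=45.8813, v=0.3530/4.0472=0.0872
k=4: u−w=32.6700, u+w=-19.0520; √(b/2)=2.0236, √(2b)=4.0472; F=2.0236×32.67=66.1114, v=-19.0520/4.0472=-4.7074

0: F=-2.1956 v=-9.0168
1: F=74.0378 v=2.0510
2: F=16.8789 v=-9.5362
3: F=45.8813 v=0.0872
4: F=66.1114 v=-4.7074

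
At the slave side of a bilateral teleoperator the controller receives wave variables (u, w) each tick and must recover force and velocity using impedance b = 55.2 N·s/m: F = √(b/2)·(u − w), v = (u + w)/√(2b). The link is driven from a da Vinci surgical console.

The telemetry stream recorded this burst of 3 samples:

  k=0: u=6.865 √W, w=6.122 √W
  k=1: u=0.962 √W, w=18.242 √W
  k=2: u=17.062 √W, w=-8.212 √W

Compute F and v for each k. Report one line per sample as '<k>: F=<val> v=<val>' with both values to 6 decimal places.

k=0: u−w=0.743000, u+w=12.987000; √(b/2)=5.253570, √(2b)=10.507140; F=5.253570×0.743=3.903403, v=12.987000/10.507140=1.236017
k=1: u−w=-17.280000, u+w=19.204000; √(b/2)=5.253570, √(2b)=10.507140; F=5.253570×(-17.28)=-90.781693, v=19.204000/10.507140=1.827709
k=2: u−w=25.274000, u+w=8.850000; √(b/2)=5.253570, √(2b)=10.507140; F=5.253570×25.274=132.778734, v=8.850000/10.507140=0.842284

0: F=3.903403 v=1.236017
1: F=-90.781693 v=1.827709
2: F=132.778734 v=0.842284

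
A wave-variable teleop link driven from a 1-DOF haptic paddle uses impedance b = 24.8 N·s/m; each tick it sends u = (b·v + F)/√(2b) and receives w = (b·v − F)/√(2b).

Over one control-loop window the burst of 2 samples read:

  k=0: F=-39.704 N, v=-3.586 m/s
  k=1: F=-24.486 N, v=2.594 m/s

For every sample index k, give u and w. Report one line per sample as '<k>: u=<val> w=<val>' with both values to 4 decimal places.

0: u=-18.2652 w=-6.9900
1: u=5.6576 w=12.6112

k=0: b·v=24.8×(-3.586)=-88.9328; √(2b)=7.0427; u=(-88.9328+(-39.704))/7.0427=-18.2652, w=(-88.9328−(-39.704))/7.0427=-6.9900
k=1: b·v=24.8×2.594=64.3312; √(2b)=7.0427; u=(64.3312+(-24.486))/7.0427=5.6576, w=(64.3312−(-24.486))/7.0427=12.6112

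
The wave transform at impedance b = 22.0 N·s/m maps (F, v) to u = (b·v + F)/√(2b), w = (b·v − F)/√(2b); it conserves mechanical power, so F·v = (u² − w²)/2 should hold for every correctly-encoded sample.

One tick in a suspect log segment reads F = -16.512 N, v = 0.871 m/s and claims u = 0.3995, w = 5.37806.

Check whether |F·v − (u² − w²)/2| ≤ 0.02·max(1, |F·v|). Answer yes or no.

yes

F·v = (-16.512)×0.871 = -14.38195 W.
(u² − w²)/2 = (0.15960 − 28.92353)/2 = -14.38196 W.
|Δ| = 0.00001;  2% of max(1, |F·v|) = 0.28764.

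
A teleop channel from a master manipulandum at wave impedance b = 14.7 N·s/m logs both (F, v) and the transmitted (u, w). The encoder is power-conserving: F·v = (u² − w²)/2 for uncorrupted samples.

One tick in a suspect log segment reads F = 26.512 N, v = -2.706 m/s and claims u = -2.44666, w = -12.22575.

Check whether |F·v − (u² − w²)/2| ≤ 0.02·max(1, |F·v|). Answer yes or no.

F·v = 26.512×(-2.706) = -71.74147 W.
(u² − w²)/2 = (5.98615 − 149.46896)/2 = -71.74141 W.
|Δ| = 0.00006;  2% of max(1, |F·v|) = 1.43483.

yes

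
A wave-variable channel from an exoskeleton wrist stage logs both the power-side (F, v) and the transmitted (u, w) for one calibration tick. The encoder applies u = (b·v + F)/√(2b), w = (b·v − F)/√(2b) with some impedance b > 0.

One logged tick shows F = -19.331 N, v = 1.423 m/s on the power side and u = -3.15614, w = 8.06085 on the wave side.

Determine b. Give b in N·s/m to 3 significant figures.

b = 5.94 N·s/m

u + w = 4.90471;  u + w = √(2b)·v, so √(2b) = 4.90471/1.423 = 3.44674.
b = (√(2b))²/2 = 11.88001/2 = 5.94001.
(Check via u − w = 2F/√(2b): u − w = -11.21699, 2F/√(2b) = -11.21698.)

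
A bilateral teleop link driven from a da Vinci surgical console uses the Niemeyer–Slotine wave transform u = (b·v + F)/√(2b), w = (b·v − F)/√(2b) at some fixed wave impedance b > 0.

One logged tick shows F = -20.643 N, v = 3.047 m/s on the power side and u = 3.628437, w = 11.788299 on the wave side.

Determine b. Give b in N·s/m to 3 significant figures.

u + w = 15.416736;  u + w = √(2b)·v, so √(2b) = 15.416736/3.047 = 5.059644.
b = (√(2b))²/2 = 25.600000/2 = 12.800000.
(Check via u − w = 2F/√(2b): u − w = -8.159862, 2F/√(2b) = -8.159862.)

b = 12.8 N·s/m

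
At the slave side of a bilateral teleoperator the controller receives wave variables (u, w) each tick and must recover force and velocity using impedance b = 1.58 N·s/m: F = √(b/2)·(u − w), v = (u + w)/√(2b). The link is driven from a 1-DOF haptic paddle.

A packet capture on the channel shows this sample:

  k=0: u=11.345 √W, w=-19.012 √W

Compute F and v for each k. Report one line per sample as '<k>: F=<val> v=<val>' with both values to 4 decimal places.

0: F=26.9819 v=-4.3130

k=0: u−w=30.3570, u+w=-7.6670; √(b/2)=0.8888, √(2b)=1.7776; F=0.8888×30.357=26.9819, v=-7.6670/1.7776=-4.3130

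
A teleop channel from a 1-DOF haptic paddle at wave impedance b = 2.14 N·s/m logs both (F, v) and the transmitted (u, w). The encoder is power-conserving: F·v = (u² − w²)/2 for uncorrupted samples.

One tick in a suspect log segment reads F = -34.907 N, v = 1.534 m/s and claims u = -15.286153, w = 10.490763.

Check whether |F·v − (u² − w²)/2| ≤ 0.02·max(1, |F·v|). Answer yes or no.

no

F·v = (-34.907)×1.534 = -53.547338 W.
(u² − w²)/2 = (233.666474 − 110.056108)/2 = 61.805183 W.
|Δ| = 115.352521;  2% of max(1, |F·v|) = 1.070947.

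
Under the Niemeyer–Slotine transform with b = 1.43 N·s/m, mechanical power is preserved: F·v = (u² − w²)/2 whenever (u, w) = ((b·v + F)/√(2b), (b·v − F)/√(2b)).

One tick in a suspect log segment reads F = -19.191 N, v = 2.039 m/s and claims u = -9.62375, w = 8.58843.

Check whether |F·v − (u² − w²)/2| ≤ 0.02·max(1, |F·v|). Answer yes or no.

no

F·v = (-19.191)×2.039 = -39.1304 W.
(u² − w²)/2 = (92.6166 − 73.7611)/2 = 9.4277 W.
|Δ| = 48.5582;  2% of max(1, |F·v|) = 0.7826.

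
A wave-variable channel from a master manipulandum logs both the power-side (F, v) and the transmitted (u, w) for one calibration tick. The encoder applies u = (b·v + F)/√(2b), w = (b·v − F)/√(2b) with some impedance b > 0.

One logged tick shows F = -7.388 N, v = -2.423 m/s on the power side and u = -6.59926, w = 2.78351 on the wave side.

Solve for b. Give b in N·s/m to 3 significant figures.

u + w = -3.8157;  u + w = √(2b)·v, so √(2b) = -3.8157/(-2.423) = 1.5748.
b = (√(2b))²/2 = 2.4800/2 = 1.2400.
(Check via u − w = 2F/√(2b): u − w = -9.3828, 2F/√(2b) = -9.3828.)

b = 1.24 N·s/m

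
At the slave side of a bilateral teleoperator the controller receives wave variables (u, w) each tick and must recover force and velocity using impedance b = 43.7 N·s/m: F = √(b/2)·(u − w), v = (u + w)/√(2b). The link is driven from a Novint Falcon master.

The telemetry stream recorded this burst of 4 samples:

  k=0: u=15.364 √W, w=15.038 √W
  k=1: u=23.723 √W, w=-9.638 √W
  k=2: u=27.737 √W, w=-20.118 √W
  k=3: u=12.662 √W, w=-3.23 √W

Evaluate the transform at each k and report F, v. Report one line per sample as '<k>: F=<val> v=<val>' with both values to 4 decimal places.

k=0: u−w=0.3260, u+w=30.4020; √(b/2)=4.6744, √(2b)=9.3488; F=4.6744×0.326=1.5239, v=30.4020/9.3488=3.2520
k=1: u−w=33.3610, u+w=14.0850; √(b/2)=4.6744, √(2b)=9.3488; F=4.6744×33.361=155.9426, v=14.0850/9.3488=1.5066
k=2: u−w=47.8550, u+w=7.6190; √(b/2)=4.6744, √(2b)=9.3488; F=4.6744×47.855=223.6933, v=7.6190/9.3488=0.8150
k=3: u−w=15.8920, u+w=9.4320; √(b/2)=4.6744, √(2b)=9.3488; F=4.6744×15.892=74.2855, v=9.4320/9.3488=1.0089

0: F=1.5239 v=3.2520
1: F=155.9426 v=1.5066
2: F=223.6933 v=0.8150
3: F=74.2855 v=1.0089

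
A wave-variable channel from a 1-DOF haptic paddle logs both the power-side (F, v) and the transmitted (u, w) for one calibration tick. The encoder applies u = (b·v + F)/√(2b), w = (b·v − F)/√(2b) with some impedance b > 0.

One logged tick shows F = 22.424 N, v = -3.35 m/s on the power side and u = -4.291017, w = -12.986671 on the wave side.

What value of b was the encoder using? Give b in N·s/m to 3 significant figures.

u + w = -17.277688;  u + w = √(2b)·v, so √(2b) = -17.277688/(-3.35) = 5.157519.
b = (√(2b))²/2 = 26.600000/2 = 13.300000.
(Check via u − w = 2F/√(2b): u − w = 8.695654, 2F/√(2b) = 8.695654.)

b = 13.3 N·s/m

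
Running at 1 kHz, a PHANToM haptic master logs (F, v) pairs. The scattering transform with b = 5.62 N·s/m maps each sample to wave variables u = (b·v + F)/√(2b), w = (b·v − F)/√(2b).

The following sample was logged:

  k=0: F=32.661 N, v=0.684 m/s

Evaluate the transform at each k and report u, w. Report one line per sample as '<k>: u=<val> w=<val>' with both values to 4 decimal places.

k=0: b·v=5.62×0.684=3.8441; √(2b)=3.3526; u=(3.8441+32.661)/3.3526=10.8886, w=(3.8441−32.661)/3.3526=-8.5954

0: u=10.8886 w=-8.5954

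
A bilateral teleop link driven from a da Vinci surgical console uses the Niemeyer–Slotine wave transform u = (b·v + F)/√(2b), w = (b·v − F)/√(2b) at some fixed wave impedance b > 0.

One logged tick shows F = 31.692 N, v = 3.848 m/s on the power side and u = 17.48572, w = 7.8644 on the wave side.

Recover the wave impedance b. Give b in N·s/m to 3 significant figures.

b = 21.7 N·s/m

u + w = 25.3501;  u + w = √(2b)·v, so √(2b) = 25.3501/3.848 = 6.5879.
b = (√(2b))²/2 = 43.4000/2 = 21.7000.
(Check via u − w = 2F/√(2b): u − w = 9.6213, 2F/√(2b) = 9.6213.)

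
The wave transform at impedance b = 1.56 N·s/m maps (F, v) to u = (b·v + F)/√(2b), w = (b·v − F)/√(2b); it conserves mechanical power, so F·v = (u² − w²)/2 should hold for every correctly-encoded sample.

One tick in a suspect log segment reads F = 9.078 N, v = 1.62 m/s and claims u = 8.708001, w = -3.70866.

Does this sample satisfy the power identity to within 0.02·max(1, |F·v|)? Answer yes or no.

F·v = 9.078×1.62 = 14.706360 W.
(u² − w²)/2 = (75.829281 − 13.754159)/2 = 31.037561 W.
|Δ| = 16.331201;  2% of max(1, |F·v|) = 0.294127.

no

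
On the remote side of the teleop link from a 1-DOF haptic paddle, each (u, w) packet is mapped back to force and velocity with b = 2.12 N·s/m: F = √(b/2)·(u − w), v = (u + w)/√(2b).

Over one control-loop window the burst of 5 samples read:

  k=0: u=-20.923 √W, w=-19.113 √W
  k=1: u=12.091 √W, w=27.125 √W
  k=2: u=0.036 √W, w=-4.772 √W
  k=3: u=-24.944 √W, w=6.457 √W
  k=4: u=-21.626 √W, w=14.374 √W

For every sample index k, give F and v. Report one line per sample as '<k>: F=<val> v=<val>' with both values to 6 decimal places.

0: F=-1.863509 v=-19.443200
1: F=-15.478450 v=19.044973
2: F=4.950139 v=-2.300005
3: F=-32.329308 v=-8.978081
4: F=-37.064269 v=-3.521883

k=0: u−w=-1.810000, u+w=-40.036000; √(b/2)=1.029563, √(2b)=2.059126; F=1.029563×(-1.81)=-1.863509, v=-40.036000/2.059126=-19.443200
k=1: u−w=-15.034000, u+w=39.216000; √(b/2)=1.029563, √(2b)=2.059126; F=1.029563×(-15.034)=-15.478450, v=39.216000/2.059126=19.044973
k=2: u−w=4.808000, u+w=-4.736000; √(b/2)=1.029563, √(2b)=2.059126; F=1.029563×4.808=4.950139, v=-4.736000/2.059126=-2.300005
k=3: u−w=-31.401000, u+w=-18.487000; √(b/2)=1.029563, √(2b)=2.059126; F=1.029563×(-31.401)=-32.329308, v=-18.487000/2.059126=-8.978081
k=4: u−w=-36.000000, u+w=-7.252000; √(b/2)=1.029563, √(2b)=2.059126; F=1.029563×(-36.0)=-37.064269, v=-7.252000/2.059126=-3.521883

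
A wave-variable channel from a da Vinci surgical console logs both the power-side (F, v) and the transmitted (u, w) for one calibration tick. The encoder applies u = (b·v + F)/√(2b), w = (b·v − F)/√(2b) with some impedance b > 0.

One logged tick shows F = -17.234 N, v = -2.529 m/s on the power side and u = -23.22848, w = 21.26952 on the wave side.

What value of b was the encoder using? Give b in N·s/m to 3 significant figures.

u + w = -1.9590;  u + w = √(2b)·v, so √(2b) = -1.9590/(-2.529) = 0.7746.
b = (√(2b))²/2 = 0.6000/2 = 0.3000.
(Check via u − w = 2F/√(2b): u − w = -44.4980, 2F/√(2b) = -44.4979.)

b = 0.3 N·s/m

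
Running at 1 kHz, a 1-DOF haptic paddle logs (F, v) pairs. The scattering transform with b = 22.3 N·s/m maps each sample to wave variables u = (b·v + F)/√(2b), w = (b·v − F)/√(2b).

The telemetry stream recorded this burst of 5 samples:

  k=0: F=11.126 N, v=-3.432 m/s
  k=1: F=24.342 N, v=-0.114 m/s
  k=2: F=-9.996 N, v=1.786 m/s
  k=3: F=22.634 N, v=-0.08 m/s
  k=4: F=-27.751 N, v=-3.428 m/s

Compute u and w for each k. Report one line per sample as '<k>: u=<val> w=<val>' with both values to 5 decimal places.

k=0: b·v=22.3×(-3.432)=-76.53360; √(2b)=6.67832; u=(-76.53360+11.126)/6.67832=-9.79402, w=(-76.53360−11.126)/6.67832=-13.12599
k=1: b·v=22.3×(-0.114)=-2.54220; √(2b)=6.67832; u=(-2.54220+24.342)/6.67832=3.26426, w=(-2.54220−24.342)/6.67832=-4.02559
k=2: b·v=22.3×1.786=39.82780; √(2b)=6.67832; u=(39.82780+(-9.996))/6.67832=4.46696, w=(39.82780−(-9.996))/6.67832=7.46053
k=3: b·v=22.3×(-0.08)=-1.78400; √(2b)=6.67832; u=(-1.78400+22.634)/6.67832=3.12204, w=(-1.78400−22.634)/6.67832=-3.65631
k=4: b·v=22.3×(-3.428)=-76.44440; √(2b)=6.67832; u=(-76.44440+(-27.751))/6.67832=-15.60203, w=(-76.44440−(-27.751))/6.67832=-7.29126

0: u=-9.79402 w=-13.12599
1: u=3.26426 w=-4.02559
2: u=4.46696 w=7.46053
3: u=3.12204 w=-3.65631
4: u=-15.60203 w=-7.29126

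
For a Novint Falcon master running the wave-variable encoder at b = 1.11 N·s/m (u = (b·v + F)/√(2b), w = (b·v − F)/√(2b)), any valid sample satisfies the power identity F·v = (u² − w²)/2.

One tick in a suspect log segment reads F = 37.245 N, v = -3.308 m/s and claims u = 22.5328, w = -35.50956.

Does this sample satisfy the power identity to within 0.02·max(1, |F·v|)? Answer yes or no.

no

F·v = 37.245×(-3.308) = -123.2065 W.
(u² − w²)/2 = (507.7271 − 1260.9289)/2 = -376.6009 W.
|Δ| = 253.3944;  2% of max(1, |F·v|) = 2.4641.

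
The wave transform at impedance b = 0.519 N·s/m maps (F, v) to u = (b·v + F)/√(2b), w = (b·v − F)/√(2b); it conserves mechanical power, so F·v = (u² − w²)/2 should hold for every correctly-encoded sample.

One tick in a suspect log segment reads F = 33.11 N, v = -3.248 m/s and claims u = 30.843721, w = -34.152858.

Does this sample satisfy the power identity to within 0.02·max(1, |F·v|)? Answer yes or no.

F·v = 33.11×(-3.248) = -107.541280 W.
(u² − w²)/2 = (951.335125 − 1166.417710)/2 = -107.541292 W.
|Δ| = 0.000012;  2% of max(1, |F·v|) = 2.150826.

yes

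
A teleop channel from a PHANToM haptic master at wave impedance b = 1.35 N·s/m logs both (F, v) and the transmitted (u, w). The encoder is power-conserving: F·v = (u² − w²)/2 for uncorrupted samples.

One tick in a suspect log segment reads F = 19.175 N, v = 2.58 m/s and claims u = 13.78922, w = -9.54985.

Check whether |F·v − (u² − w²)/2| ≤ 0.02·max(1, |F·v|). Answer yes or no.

F·v = 19.175×2.58 = 49.47150 W.
(u² − w²)/2 = (190.14259 − 91.19964)/2 = 49.47148 W.
|Δ| = 0.00002;  2% of max(1, |F·v|) = 0.98943.

yes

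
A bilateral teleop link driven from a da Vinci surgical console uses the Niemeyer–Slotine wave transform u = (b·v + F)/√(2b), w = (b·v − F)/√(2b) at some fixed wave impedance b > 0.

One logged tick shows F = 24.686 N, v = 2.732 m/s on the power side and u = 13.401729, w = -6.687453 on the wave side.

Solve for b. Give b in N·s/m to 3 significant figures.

u + w = 6.714276;  u + w = √(2b)·v, so √(2b) = 6.714276/2.732 = 2.457641.
b = (√(2b))²/2 = 6.040001/2 = 3.020000.
(Check via u − w = 2F/√(2b): u − w = 20.089182, 2F/√(2b) = 20.089181.)

b = 3.02 N·s/m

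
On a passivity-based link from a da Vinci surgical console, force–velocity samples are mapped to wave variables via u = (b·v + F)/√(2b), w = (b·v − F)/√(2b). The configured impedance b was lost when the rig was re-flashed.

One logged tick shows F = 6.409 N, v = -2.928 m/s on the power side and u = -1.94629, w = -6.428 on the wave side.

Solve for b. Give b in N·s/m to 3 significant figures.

b = 4.09 N·s/m

u + w = -8.37429;  u + w = √(2b)·v, so √(2b) = -8.37429/(-2.928) = 2.86007.
b = (√(2b))²/2 = 8.18001/2 = 4.09001.
(Check via u − w = 2F/√(2b): u − w = 4.48171, 2F/√(2b) = 4.48171.)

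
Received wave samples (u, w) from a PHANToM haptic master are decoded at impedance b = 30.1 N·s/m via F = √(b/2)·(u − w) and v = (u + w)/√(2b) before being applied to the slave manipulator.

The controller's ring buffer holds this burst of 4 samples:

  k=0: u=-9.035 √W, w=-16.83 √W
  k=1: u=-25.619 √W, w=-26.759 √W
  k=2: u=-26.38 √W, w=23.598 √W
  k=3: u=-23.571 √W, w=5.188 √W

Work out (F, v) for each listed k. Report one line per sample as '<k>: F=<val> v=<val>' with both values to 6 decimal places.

k=0: u−w=7.795000, u+w=-25.865000; √(b/2)=3.879433, √(2b)=7.758866; F=3.879433×7.795=30.240180, v=-25.865000/7.758866=-3.333606
k=1: u−w=1.140000, u+w=-52.378000; √(b/2)=3.879433, √(2b)=7.758866; F=3.879433×1.14=4.422554, v=-52.378000/7.758866=-6.750729
k=2: u−w=-49.978000, u+w=-2.782000; √(b/2)=3.879433, √(2b)=7.758866; F=3.879433×(-49.978)=-193.886300, v=-2.782000/7.758866=-0.358558
k=3: u−w=-28.759000, u+w=-18.383000; √(b/2)=3.879433, √(2b)=7.758866; F=3.879433×(-28.759)=-111.568612, v=-18.383000/7.758866=-2.369290

0: F=30.240180 v=-3.333606
1: F=4.422554 v=-6.750729
2: F=-193.886300 v=-0.358558
3: F=-111.568612 v=-2.369290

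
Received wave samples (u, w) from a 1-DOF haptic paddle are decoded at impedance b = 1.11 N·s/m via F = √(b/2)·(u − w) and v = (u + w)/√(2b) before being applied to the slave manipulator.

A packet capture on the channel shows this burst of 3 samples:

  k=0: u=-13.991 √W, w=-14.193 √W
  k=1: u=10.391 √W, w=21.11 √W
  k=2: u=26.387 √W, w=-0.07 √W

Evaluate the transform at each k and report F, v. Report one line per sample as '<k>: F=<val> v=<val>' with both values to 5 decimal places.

k=0: u−w=0.20200, u+w=-28.18400; √(b/2)=0.74498, √(2b)=1.48997; F=0.74498×0.202=0.15049, v=-28.18400/1.48997=-18.91586
k=1: u−w=-10.71900, u+w=31.50100; √(b/2)=0.74498, √(2b)=1.48997; F=0.74498×(-10.719)=-7.98548, v=31.50100/1.48997=21.14209
k=2: u−w=26.45700, u+w=26.31700; √(b/2)=0.74498, √(2b)=1.48997; F=0.74498×26.457=19.71002, v=26.31700/1.48997=17.66281

0: F=0.15049 v=-18.91586
1: F=-7.98548 v=21.14209
2: F=19.71002 v=17.66281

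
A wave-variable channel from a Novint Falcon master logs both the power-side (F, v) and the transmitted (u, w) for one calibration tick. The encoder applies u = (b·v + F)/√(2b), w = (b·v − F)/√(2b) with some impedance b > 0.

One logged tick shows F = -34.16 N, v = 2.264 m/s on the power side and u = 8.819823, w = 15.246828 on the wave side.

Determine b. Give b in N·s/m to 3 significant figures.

b = 56.5 N·s/m

u + w = 24.066651;  u + w = √(2b)·v, so √(2b) = 24.066651/2.264 = 10.630146.
b = (√(2b))²/2 = 113.000008/2 = 56.500004.
(Check via u − w = 2F/√(2b): u − w = -6.427005, 2F/√(2b) = -6.427005.)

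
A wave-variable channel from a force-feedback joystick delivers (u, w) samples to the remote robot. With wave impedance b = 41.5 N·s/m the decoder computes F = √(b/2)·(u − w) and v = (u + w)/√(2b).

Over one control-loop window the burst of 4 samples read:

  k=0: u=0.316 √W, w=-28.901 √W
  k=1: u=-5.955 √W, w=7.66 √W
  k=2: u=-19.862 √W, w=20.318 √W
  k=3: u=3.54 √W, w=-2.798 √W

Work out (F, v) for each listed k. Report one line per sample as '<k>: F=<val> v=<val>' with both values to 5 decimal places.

k=0: u−w=29.21700, u+w=-28.58500; √(b/2)=4.55522, √(2b)=9.11043; F=4.55522×29.217=133.08977, v=-28.58500/9.11043=-3.13761
k=1: u−w=-13.61500, u+w=1.70500; √(b/2)=4.55522, √(2b)=9.11043; F=4.55522×(-13.615)=-62.01928, v=1.70500/9.11043=0.18715
k=2: u−w=-40.18000, u+w=0.45600; √(b/2)=4.55522, √(2b)=9.11043; F=4.55522×(-40.18)=-183.02861, v=0.45600/9.11043=0.05005
k=3: u−w=6.33800, u+w=0.74200; √(b/2)=4.55522, √(2b)=9.11043; F=4.55522×6.338=28.87096, v=0.74200/9.11043=0.08145

0: F=133.08977 v=-3.13761
1: F=-62.01928 v=0.18715
2: F=-183.02861 v=0.05005
3: F=28.87096 v=0.08145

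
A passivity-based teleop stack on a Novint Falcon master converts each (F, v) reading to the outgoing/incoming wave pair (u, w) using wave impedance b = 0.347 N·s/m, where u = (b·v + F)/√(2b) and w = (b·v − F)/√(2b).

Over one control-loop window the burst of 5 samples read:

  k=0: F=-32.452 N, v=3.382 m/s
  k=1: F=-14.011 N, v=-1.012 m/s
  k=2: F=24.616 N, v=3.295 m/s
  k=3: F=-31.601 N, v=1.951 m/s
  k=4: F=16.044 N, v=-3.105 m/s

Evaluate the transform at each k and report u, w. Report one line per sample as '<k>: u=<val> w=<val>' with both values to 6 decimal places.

k=0: b·v=0.347×3.382=1.173554; √(2b)=0.833067; u=(1.173554+(-32.452))/0.833067=-37.546152, w=(1.173554−(-32.452))/0.833067=40.363583
k=1: b·v=0.347×(-1.012)=-0.351164; √(2b)=0.833067; u=(-0.351164+(-14.011))/0.833067=-17.240115, w=(-0.351164−(-14.011))/0.833067=16.397051
k=2: b·v=0.347×3.295=1.143365; √(2b)=0.833067; u=(1.143365+24.616)/0.833067=30.921134, w=(1.143365−24.616)/0.833067=-28.176180
k=3: b·v=0.347×1.951=0.676997; √(2b)=0.833067; u=(0.676997+(-31.601))/0.833067=-37.120684, w=(0.676997−(-31.601))/0.833067=38.745997
k=4: b·v=0.347×(-3.105)=-1.077435; √(2b)=0.833067; u=(-1.077435+16.044)/0.833067=17.965628, w=(-1.077435−16.044)/0.833067=-20.552300

0: u=-37.546152 w=40.363583
1: u=-17.240115 w=16.397051
2: u=30.921134 w=-28.176180
3: u=-37.120684 w=38.745997
4: u=17.965628 w=-20.552300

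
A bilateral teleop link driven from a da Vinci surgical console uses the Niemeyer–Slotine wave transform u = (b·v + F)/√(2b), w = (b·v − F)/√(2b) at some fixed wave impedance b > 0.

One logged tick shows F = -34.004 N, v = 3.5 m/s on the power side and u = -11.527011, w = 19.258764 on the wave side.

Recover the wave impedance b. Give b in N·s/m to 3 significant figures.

b = 2.44 N·s/m

u + w = 7.731753;  u + w = √(2b)·v, so √(2b) = 7.731753/3.5 = 2.209072.
b = (√(2b))²/2 = 4.880000/2 = 2.440000.
(Check via u − w = 2F/√(2b): u − w = -30.785775, 2F/√(2b) = -30.785774.)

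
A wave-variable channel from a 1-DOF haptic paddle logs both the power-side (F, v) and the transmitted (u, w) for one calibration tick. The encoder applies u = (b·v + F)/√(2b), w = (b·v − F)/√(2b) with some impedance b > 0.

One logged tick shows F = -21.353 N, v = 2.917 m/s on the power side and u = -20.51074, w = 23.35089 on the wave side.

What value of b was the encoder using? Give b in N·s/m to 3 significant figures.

u + w = 2.8402;  u + w = √(2b)·v, so √(2b) = 2.8402/2.917 = 0.9737.
b = (√(2b))²/2 = 0.9480/2 = 0.4740.
(Check via u − w = 2F/√(2b): u − w = -43.8616, 2F/√(2b) = -43.8616.)

b = 0.474 N·s/m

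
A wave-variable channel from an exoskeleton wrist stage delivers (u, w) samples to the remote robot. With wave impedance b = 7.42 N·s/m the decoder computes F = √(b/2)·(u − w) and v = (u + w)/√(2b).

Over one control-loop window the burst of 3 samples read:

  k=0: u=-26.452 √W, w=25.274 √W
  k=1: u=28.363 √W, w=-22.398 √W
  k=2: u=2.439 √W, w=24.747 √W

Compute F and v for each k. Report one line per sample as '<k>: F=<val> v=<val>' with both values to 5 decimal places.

k=0: u−w=-51.72600, u+w=-1.17800; √(b/2)=1.92614, √(2b)=3.85227; F=1.92614×(-51.726)=-99.63131, v=-1.17800/3.85227=-0.30579
k=1: u−w=50.76100, u+w=5.96500; √(b/2)=1.92614, √(2b)=3.85227; F=1.92614×50.761=97.77259, v=5.96500/3.85227=1.54844
k=2: u−w=-22.30800, u+w=27.18600; √(b/2)=1.92614, √(2b)=3.85227; F=1.92614×(-22.308)=-42.96824, v=27.18600/3.85227=7.05713

0: F=-99.63131 v=-0.30579
1: F=97.77259 v=1.54844
2: F=-42.96824 v=7.05713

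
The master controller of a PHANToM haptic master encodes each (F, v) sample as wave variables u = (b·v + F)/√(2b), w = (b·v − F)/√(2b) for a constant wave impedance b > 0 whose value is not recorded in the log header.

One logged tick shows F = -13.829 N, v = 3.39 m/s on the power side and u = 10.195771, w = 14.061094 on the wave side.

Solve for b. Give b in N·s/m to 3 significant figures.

u + w = 24.256865;  u + w = √(2b)·v, so √(2b) = 24.256865/3.39 = 7.155417.
b = (√(2b))²/2 = 51.199998/2 = 25.599999.
(Check via u − w = 2F/√(2b): u − w = -3.865323, 2F/√(2b) = -3.865323.)

b = 25.6 N·s/m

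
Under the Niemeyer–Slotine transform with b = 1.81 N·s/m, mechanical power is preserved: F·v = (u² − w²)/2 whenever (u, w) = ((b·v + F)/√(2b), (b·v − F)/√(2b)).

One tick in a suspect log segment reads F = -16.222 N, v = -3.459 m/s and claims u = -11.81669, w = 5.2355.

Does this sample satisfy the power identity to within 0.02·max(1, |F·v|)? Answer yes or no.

F·v = (-16.222)×(-3.459) = 56.1119 W.
(u² − w²)/2 = (139.6342 − 27.4105)/2 = 56.1119 W.
|Δ| = 0.0000;  2% of max(1, |F·v|) = 1.1222.

yes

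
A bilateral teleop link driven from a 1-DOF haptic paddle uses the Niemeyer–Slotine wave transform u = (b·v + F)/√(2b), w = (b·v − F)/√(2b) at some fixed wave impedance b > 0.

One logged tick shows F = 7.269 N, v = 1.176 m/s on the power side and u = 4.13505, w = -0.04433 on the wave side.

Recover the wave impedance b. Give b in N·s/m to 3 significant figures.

b = 6.05 N·s/m

u + w = 4.09072;  u + w = √(2b)·v, so √(2b) = 4.09072/1.176 = 3.47850.
b = (√(2b))²/2 = 12.09999/2 = 6.04999.
(Check via u − w = 2F/√(2b): u − w = 4.17938, 2F/√(2b) = 4.17938.)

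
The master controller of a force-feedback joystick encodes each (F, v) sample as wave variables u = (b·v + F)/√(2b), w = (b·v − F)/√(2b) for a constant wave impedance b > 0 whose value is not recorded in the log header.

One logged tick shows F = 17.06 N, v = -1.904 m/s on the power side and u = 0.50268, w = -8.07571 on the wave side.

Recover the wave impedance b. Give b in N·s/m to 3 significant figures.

u + w = -7.57303;  u + w = √(2b)·v, so √(2b) = -7.57303/(-1.904) = 3.97743.
b = (√(2b))²/2 = 15.81996/2 = 7.90998.
(Check via u − w = 2F/√(2b): u − w = 8.57839, 2F/√(2b) = 8.57840.)

b = 7.91 N·s/m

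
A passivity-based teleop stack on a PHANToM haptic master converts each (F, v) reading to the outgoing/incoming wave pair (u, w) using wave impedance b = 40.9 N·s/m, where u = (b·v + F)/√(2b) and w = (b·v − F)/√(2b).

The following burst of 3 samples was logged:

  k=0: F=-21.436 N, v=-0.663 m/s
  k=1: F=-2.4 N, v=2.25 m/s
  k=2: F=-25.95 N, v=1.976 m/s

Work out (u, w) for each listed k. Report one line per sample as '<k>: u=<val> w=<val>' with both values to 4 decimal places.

k=0: b·v=40.9×(-0.663)=-27.1167; √(2b)=9.0443; u=(-27.1167+(-21.436))/9.0443=-5.3683, w=(-27.1167−(-21.436))/9.0443=-0.6281
k=1: b·v=40.9×2.25=92.0250; √(2b)=9.0443; u=(92.0250+(-2.4))/9.0443=9.9095, w=(92.0250−(-2.4))/9.0443=10.4402
k=2: b·v=40.9×1.976=80.8184; √(2b)=9.0443; u=(80.8184+(-25.95))/9.0443=6.0666, w=(80.8184−(-25.95))/9.0443=11.8050

0: u=-5.3683 w=-0.6281
1: u=9.9095 w=10.4402
2: u=6.0666 w=11.8050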